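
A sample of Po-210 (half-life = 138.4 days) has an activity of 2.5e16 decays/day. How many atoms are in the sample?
N = A/λ = 4.992e18 atoms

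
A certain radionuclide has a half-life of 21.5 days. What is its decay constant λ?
λ = ln(2)/t½ = 0.03224 day⁻¹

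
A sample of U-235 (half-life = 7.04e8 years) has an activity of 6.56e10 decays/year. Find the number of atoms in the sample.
N = A/λ = 6.663e19 atoms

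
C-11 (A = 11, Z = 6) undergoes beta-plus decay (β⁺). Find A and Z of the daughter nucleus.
Daughter: A = 11, Z = 5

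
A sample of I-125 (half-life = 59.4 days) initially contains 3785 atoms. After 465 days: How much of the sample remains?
N = N₀(1/2)^(t/t½) = 16.65 atoms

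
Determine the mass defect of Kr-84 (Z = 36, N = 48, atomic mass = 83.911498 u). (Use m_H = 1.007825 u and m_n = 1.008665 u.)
Δm = Z·m_H + N·m_n − M = 0.7861 u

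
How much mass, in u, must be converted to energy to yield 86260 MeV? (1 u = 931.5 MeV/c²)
m = E/c² = 92.6 u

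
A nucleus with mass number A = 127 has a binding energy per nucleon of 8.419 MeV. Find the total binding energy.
B.E. = 8.419 × 127 = 1069 MeV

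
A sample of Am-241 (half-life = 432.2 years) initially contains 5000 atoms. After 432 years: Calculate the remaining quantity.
N = N₀(1/2)^(t/t½) = 2501 atoms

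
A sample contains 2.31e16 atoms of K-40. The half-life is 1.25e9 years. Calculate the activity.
A = λN = 1.281e7 decays/year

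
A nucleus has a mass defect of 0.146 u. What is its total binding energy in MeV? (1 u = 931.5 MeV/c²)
B.E. = Δm × 931.5 = 136 MeV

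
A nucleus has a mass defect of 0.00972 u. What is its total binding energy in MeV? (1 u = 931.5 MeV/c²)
B.E. = Δm × 931.5 = 9.054 MeV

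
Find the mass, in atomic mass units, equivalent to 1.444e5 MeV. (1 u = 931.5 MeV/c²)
m = E/c² = 155 u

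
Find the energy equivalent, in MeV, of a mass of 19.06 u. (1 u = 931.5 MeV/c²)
E = mc² = 17750 MeV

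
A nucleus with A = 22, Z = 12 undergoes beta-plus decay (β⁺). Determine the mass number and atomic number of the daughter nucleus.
Daughter: A = 22, Z = 11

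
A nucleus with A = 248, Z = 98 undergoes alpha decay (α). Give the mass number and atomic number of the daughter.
Daughter: A = 244, Z = 96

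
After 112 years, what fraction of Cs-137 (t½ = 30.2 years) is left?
N/N₀ = (1/2)^(t/t½) = 0.07649 = 7.65%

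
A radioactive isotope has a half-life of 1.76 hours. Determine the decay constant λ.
λ = ln(2)/t½ = 0.3938 hour⁻¹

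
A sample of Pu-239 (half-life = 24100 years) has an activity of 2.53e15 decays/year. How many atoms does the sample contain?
N = A/λ = 8.797e19 atoms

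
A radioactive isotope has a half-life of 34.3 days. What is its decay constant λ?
λ = ln(2)/t½ = 0.02021 day⁻¹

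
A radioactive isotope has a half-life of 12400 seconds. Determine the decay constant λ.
λ = ln(2)/t½ = 5.59e-5 second⁻¹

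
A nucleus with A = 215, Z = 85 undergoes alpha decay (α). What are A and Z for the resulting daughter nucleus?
Daughter: A = 211, Z = 83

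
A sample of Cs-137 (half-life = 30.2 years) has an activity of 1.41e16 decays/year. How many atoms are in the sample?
N = A/λ = 6.143e17 atoms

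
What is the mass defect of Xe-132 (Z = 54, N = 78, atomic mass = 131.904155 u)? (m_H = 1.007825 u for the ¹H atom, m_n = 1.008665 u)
Δm = Z·m_H + N·m_n − M = 1.194 u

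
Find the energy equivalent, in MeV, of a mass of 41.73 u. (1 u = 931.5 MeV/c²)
E = mc² = 38870 MeV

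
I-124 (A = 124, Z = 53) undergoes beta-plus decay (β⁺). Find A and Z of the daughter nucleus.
Daughter: A = 124, Z = 52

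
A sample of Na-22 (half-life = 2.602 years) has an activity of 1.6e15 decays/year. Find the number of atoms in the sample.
N = A/λ = 6.006e15 atoms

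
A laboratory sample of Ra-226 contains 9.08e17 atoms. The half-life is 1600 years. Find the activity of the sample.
A = λN = 3.934e14 decays/year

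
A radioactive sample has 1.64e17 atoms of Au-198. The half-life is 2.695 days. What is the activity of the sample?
A = λN = 4.218e16 decays/day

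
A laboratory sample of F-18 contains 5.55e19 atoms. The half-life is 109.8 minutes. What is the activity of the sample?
A = λN = 3.504e17 decays/minute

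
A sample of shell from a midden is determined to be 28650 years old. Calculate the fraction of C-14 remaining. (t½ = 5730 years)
N/N₀ = (1/2)^(t/t½) = 0.03125 = 3.12%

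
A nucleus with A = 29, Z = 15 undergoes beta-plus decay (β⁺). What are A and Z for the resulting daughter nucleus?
Daughter: A = 29, Z = 14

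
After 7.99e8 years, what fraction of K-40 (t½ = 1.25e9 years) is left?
N/N₀ = (1/2)^(t/t½) = 0.6421 = 64.2%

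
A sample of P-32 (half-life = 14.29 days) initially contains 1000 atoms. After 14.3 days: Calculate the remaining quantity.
N = N₀(1/2)^(t/t½) = 499.8 atoms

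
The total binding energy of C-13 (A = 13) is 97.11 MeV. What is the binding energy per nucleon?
B.E./A = 97.11/13 = 7.47 MeV/nucleon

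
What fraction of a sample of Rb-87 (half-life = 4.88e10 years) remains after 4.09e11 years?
N/N₀ = (1/2)^(t/t½) = 0.002999 = 0.3%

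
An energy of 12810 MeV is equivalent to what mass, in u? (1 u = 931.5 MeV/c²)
m = E/c² = 13.75 u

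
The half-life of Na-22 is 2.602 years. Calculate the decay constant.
λ = ln(2)/t½ = 0.2664 year⁻¹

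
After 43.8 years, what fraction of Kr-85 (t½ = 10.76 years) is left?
N/N₀ = (1/2)^(t/t½) = 0.05951 = 5.95%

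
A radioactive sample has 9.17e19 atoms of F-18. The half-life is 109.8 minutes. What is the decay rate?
A = λN = 5.789e17 decays/minute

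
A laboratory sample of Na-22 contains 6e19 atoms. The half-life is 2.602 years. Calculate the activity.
A = λN = 1.598e19 decays/year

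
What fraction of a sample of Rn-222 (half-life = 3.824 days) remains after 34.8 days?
N/N₀ = (1/2)^(t/t½) = 0.001822 = 0.182%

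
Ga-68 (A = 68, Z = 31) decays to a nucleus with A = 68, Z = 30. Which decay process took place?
ΔA = 0, ΔZ = -1 ⇒ beta-plus decay (β⁺) or electron capture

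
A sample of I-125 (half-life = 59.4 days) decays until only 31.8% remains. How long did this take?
t = t½ × log₂(N₀/N) = 98.18 days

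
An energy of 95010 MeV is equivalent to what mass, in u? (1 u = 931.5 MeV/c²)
m = E/c² = 102 u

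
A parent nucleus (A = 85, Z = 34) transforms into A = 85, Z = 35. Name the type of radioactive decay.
ΔA = 0, ΔZ = +1 ⇒ beta-minus decay (β⁻)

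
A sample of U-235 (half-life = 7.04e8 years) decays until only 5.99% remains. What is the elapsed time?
t = t½ × log₂(N₀/N) = 2.859e9 years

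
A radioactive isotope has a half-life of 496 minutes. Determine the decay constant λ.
λ = ln(2)/t½ = 0.001397 minute⁻¹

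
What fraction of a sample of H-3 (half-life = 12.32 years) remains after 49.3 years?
N/N₀ = (1/2)^(t/t½) = 0.06243 = 6.24%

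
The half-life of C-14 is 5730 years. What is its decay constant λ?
λ = ln(2)/t½ = 1.21e-4 year⁻¹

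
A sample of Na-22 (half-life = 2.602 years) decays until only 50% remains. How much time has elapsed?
t = t½ × log₂(N₀/N) = 2.602 years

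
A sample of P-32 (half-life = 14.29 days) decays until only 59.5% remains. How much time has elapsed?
t = t½ × log₂(N₀/N) = 10.7 days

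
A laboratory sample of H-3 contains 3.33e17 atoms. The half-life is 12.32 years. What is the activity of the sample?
A = λN = 1.874e16 decays/year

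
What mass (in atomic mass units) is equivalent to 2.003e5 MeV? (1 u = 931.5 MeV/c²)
m = E/c² = 215 u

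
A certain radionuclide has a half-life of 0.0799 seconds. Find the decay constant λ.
λ = ln(2)/t½ = 8.675 second⁻¹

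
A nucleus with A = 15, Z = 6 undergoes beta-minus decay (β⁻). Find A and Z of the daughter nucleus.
Daughter: A = 15, Z = 7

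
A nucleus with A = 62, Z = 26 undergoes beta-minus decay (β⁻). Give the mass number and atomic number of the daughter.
Daughter: A = 62, Z = 27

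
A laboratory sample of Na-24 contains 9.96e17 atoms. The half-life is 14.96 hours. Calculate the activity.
A = λN = 4.615e16 decays/hour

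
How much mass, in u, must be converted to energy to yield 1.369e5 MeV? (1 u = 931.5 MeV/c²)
m = E/c² = 147 u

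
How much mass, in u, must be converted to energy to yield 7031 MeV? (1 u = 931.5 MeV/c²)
m = E/c² = 7.548 u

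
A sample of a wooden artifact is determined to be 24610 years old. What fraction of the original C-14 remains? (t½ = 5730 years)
N/N₀ = (1/2)^(t/t½) = 0.05094 = 5.09%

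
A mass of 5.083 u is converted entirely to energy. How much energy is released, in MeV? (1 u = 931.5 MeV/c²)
E = mc² = 4735 MeV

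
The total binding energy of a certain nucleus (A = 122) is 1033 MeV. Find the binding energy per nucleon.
B.E./A = 1033/122 = 8.467 MeV/nucleon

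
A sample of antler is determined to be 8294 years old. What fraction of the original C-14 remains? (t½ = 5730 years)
N/N₀ = (1/2)^(t/t½) = 0.3667 = 36.7%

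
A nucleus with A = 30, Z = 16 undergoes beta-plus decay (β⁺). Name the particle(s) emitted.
β⁺: positron (e⁺) + neutrino (νₑ)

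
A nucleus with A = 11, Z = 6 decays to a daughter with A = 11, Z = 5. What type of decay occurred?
ΔA = 0, ΔZ = -1 ⇒ beta-plus decay (β⁺) or electron capture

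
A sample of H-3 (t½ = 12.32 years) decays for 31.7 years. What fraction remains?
N/N₀ = (1/2)^(t/t½) = 0.168 = 16.8%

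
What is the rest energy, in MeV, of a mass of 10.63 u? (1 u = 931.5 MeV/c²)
E = mc² = 9902 MeV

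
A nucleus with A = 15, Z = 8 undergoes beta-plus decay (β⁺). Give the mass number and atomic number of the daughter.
Daughter: A = 15, Z = 7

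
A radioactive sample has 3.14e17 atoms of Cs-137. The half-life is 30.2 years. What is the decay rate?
A = λN = 7.207e15 decays/year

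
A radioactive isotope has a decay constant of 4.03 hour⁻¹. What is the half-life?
t½ = ln(2)/λ = 0.172 hours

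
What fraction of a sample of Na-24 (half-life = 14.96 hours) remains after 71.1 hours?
N/N₀ = (1/2)^(t/t½) = 0.03709 = 3.71%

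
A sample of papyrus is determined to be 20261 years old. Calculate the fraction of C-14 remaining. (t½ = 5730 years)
N/N₀ = (1/2)^(t/t½) = 0.08621 = 8.62%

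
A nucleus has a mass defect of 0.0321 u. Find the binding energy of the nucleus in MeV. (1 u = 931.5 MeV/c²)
B.E. = Δm × 931.5 = 29.9 MeV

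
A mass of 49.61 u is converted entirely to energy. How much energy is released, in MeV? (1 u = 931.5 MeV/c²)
E = mc² = 46210 MeV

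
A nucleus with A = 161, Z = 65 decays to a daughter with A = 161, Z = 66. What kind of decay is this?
ΔA = 0, ΔZ = +1 ⇒ beta-minus decay (β⁻)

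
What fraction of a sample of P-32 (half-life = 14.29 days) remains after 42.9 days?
N/N₀ = (1/2)^(t/t½) = 0.1248 = 12.5%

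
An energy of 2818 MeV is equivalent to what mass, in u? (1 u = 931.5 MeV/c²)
m = E/c² = 3.025 u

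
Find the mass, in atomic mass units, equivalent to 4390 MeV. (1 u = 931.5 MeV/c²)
m = E/c² = 4.713 u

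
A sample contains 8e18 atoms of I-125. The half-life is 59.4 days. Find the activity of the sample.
A = λN = 9.335e16 decays/day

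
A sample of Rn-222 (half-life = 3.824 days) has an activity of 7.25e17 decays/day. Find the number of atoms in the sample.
N = A/λ = 4e18 atoms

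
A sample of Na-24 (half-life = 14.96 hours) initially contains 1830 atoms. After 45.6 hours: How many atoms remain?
N = N₀(1/2)^(t/t½) = 221.2 atoms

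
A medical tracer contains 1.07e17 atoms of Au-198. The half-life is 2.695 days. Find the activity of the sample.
A = λN = 2.752e16 decays/day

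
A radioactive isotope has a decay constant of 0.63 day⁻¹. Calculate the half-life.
t½ = ln(2)/λ = 1.1 days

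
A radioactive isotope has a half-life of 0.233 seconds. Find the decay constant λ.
λ = ln(2)/t½ = 2.975 second⁻¹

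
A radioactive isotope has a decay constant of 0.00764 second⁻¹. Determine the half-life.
t½ = ln(2)/λ = 90.73 seconds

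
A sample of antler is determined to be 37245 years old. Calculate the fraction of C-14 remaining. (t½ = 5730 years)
N/N₀ = (1/2)^(t/t½) = 0.01105 = 1.1%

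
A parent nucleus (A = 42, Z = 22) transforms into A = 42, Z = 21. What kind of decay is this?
ΔA = 0, ΔZ = -1 ⇒ beta-plus decay (β⁺) or electron capture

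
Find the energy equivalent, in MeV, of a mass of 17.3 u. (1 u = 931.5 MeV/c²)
E = mc² = 16110 MeV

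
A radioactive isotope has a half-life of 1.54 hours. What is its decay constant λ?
λ = ln(2)/t½ = 0.4501 hour⁻¹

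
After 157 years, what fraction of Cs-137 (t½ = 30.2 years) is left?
N/N₀ = (1/2)^(t/t½) = 0.02723 = 2.72%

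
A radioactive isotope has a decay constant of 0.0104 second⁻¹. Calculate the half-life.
t½ = ln(2)/λ = 66.65 seconds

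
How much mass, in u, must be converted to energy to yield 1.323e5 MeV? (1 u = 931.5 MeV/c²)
m = E/c² = 142 u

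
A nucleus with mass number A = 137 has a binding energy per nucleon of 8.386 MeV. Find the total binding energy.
B.E. = 8.386 × 137 = 1149 MeV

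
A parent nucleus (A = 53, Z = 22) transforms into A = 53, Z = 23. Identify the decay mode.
ΔA = 0, ΔZ = +1 ⇒ beta-minus decay (β⁻)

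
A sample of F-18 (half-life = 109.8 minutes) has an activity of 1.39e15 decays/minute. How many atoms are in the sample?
N = A/λ = 2.202e17 atoms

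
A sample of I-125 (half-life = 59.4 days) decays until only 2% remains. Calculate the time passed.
t = t½ × log₂(N₀/N) = 335.2 days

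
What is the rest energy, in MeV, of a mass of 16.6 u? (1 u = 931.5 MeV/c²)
E = mc² = 15460 MeV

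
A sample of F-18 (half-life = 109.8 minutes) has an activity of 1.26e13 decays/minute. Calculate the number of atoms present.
N = A/λ = 1.996e15 atoms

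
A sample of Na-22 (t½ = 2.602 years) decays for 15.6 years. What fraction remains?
N/N₀ = (1/2)^(t/t½) = 0.01568 = 1.57%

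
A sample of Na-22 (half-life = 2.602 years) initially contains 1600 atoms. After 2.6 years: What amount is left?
N = N₀(1/2)^(t/t½) = 800.4 atoms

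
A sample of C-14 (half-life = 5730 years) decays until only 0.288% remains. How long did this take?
t = t½ × log₂(N₀/N) = 48360 years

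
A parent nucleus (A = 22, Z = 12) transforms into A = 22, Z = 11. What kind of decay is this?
ΔA = 0, ΔZ = -1 ⇒ beta-plus decay (β⁺) or electron capture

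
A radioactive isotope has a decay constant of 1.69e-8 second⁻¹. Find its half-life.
t½ = ln(2)/λ = 4.101e7 seconds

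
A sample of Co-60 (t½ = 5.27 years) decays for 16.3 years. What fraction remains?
N/N₀ = (1/2)^(t/t½) = 0.1172 = 11.7%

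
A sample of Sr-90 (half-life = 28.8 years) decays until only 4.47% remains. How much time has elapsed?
t = t½ × log₂(N₀/N) = 129.1 years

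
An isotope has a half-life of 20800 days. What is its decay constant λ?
λ = ln(2)/t½ = 3.332e-5 day⁻¹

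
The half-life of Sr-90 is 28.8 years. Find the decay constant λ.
λ = ln(2)/t½ = 0.02407 year⁻¹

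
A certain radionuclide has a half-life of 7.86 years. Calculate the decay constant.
λ = ln(2)/t½ = 0.08819 year⁻¹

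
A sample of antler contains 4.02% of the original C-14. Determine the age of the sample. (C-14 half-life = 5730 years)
Age = t½ × log₂(1/ratio) = 26570 years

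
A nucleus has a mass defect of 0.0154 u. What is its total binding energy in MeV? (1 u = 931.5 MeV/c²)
B.E. = Δm × 931.5 = 14.35 MeV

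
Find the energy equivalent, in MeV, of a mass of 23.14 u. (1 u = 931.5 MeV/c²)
E = mc² = 21550 MeV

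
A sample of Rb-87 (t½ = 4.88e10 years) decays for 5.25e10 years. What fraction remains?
N/N₀ = (1/2)^(t/t½) = 0.4744 = 47.4%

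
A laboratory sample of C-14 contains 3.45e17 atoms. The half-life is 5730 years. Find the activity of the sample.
A = λN = 4.173e13 decays/year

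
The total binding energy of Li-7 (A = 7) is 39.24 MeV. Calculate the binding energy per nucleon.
B.E./A = 39.24/7 = 5.606 MeV/nucleon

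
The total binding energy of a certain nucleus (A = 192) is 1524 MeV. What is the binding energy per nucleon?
B.E./A = 1524/192 = 7.938 MeV/nucleon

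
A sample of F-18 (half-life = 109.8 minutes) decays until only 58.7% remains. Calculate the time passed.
t = t½ × log₂(N₀/N) = 84.39 minutes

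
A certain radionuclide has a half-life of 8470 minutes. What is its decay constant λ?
λ = ln(2)/t½ = 8.184e-5 minute⁻¹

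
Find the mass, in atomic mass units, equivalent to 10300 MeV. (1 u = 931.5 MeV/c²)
m = E/c² = 11.06 u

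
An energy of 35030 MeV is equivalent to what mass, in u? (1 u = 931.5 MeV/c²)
m = E/c² = 37.61 u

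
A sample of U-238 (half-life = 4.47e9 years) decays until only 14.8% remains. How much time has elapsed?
t = t½ × log₂(N₀/N) = 1.232e10 years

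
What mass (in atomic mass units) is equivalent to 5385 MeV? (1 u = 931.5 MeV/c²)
m = E/c² = 5.781 u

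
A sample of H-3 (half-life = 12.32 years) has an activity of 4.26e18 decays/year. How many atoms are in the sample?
N = A/λ = 7.572e19 atoms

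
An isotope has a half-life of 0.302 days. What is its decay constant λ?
λ = ln(2)/t½ = 2.295 day⁻¹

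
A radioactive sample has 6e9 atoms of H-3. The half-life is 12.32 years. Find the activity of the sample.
A = λN = 3.376e8 decays/year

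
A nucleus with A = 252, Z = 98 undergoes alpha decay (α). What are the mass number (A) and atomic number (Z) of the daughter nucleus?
Daughter: A = 248, Z = 96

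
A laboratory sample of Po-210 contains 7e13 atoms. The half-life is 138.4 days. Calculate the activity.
A = λN = 3.506e11 decays/day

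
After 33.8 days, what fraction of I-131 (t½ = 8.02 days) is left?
N/N₀ = (1/2)^(t/t½) = 0.05387 = 5.39%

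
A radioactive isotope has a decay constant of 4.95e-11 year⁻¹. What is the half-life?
t½ = ln(2)/λ = 1.4e10 years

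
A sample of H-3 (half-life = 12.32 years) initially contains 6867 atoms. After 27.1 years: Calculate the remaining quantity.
N = N₀(1/2)^(t/t½) = 1495 atoms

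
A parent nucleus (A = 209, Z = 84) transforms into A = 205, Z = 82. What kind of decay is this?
ΔA = -4, ΔZ = -2 ⇒ alpha decay (α)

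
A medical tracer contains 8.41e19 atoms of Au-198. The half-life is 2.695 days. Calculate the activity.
A = λN = 2.163e19 decays/day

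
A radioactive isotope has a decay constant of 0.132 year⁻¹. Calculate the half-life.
t½ = ln(2)/λ = 5.251 years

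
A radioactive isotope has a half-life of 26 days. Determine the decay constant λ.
λ = ln(2)/t½ = 0.02666 day⁻¹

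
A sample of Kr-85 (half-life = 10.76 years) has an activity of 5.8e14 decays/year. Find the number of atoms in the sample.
N = A/λ = 9.004e15 atoms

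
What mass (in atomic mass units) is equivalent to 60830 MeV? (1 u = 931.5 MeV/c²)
m = E/c² = 65.3 u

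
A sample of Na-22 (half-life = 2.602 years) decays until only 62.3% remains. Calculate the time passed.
t = t½ × log₂(N₀/N) = 1.776 years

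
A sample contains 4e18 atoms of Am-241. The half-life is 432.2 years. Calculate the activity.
A = λN = 6.415e15 decays/year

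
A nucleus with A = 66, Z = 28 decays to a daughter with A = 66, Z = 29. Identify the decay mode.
ΔA = 0, ΔZ = +1 ⇒ beta-minus decay (β⁻)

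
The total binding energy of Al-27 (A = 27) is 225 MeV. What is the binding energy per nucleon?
B.E./A = 225/27 = 8.333 MeV/nucleon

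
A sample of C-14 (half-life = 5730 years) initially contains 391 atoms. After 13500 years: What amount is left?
N = N₀(1/2)^(t/t½) = 76.37 atoms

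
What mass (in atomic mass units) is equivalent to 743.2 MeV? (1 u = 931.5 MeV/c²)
m = E/c² = 0.7979 u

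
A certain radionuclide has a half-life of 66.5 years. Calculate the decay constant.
λ = ln(2)/t½ = 0.01042 year⁻¹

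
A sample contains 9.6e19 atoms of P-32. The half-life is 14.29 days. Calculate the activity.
A = λN = 4.657e18 decays/day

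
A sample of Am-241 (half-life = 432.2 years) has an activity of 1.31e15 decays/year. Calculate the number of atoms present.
N = A/λ = 8.168e17 atoms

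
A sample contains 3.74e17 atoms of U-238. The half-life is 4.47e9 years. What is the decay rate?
A = λN = 5.799e7 decays/year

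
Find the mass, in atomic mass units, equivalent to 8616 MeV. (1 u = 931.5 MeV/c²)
m = E/c² = 9.25 u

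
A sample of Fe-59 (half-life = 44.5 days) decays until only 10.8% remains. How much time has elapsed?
t = t½ × log₂(N₀/N) = 142.9 days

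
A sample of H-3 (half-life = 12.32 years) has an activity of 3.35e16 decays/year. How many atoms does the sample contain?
N = A/λ = 5.954e17 atoms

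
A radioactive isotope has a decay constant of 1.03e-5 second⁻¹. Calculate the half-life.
t½ = ln(2)/λ = 67300 seconds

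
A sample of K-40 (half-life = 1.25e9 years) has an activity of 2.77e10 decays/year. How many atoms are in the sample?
N = A/λ = 4.995e19 atoms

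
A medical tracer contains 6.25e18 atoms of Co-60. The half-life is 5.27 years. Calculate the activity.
A = λN = 8.22e17 decays/year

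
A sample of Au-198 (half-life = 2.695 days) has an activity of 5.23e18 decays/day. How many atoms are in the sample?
N = A/λ = 2.033e19 atoms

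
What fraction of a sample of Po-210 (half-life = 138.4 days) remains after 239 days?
N/N₀ = (1/2)^(t/t½) = 0.3021 = 30.2%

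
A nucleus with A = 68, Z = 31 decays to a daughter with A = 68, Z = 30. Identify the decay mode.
ΔA = 0, ΔZ = -1 ⇒ beta-plus decay (β⁺) or electron capture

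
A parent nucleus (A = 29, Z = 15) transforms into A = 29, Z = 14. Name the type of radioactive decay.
ΔA = 0, ΔZ = -1 ⇒ beta-plus decay (β⁺) or electron capture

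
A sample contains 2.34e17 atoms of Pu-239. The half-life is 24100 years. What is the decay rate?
A = λN = 6.73e12 decays/year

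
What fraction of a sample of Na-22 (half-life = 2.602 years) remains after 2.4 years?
N/N₀ = (1/2)^(t/t½) = 0.5276 = 52.8%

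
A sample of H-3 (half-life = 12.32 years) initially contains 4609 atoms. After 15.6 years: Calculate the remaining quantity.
N = N₀(1/2)^(t/t½) = 1916 atoms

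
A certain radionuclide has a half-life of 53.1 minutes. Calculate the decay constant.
λ = ln(2)/t½ = 0.01305 minute⁻¹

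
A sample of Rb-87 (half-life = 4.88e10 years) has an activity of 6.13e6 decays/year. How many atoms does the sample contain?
N = A/λ = 4.316e17 atoms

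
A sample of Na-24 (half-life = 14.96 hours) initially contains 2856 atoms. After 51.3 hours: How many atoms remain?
N = N₀(1/2)^(t/t½) = 265.1 atoms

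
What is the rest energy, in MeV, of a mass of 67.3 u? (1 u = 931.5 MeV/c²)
E = mc² = 62690 MeV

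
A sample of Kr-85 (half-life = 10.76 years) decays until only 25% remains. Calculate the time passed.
t = t½ × log₂(N₀/N) = 21.52 years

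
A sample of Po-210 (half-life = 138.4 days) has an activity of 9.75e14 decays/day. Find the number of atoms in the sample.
N = A/λ = 1.947e17 atoms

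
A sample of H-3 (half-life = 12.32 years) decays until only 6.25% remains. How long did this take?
t = t½ × log₂(N₀/N) = 49.28 years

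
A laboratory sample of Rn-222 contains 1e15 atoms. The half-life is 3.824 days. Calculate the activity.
A = λN = 1.813e14 decays/day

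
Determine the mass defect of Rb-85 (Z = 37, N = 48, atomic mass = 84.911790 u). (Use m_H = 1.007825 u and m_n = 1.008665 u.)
Δm = Z·m_H + N·m_n − M = 0.7937 u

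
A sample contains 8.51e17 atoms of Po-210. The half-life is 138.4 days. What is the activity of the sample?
A = λN = 4.262e15 decays/day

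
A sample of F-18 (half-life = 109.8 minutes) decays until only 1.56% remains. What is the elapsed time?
t = t½ × log₂(N₀/N) = 659.1 minutes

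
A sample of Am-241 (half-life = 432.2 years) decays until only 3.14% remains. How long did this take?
t = t½ × log₂(N₀/N) = 2158 years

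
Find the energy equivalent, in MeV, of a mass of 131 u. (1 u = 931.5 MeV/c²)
E = mc² = 1.22e5 MeV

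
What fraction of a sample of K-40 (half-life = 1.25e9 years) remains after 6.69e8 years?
N/N₀ = (1/2)^(t/t½) = 0.6901 = 69%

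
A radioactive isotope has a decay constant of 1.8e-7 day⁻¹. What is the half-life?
t½ = ln(2)/λ = 3.851e6 days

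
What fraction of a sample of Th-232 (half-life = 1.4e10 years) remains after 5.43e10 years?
N/N₀ = (1/2)^(t/t½) = 0.06799 = 6.8%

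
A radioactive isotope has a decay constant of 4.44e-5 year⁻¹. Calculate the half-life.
t½ = ln(2)/λ = 15610 years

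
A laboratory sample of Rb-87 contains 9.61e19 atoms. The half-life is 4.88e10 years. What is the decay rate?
A = λN = 1.365e9 decays/year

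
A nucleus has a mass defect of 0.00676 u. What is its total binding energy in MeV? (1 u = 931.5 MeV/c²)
B.E. = Δm × 931.5 = 6.297 MeV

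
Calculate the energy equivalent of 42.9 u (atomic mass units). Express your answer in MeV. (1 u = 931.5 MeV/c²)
E = mc² = 39960 MeV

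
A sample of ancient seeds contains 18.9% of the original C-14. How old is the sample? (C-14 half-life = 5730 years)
Age = t½ × log₂(1/ratio) = 13770 years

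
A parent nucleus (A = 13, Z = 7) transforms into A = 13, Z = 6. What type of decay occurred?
ΔA = 0, ΔZ = -1 ⇒ beta-plus decay (β⁺) or electron capture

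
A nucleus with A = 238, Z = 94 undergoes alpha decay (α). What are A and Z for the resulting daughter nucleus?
Daughter: A = 234, Z = 92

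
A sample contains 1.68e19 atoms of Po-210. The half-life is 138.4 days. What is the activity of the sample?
A = λN = 8.414e16 decays/day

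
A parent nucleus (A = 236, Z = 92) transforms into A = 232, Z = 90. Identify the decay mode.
ΔA = -4, ΔZ = -2 ⇒ alpha decay (α)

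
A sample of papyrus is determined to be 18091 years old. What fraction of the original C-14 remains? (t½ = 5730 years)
N/N₀ = (1/2)^(t/t½) = 0.1121 = 11.2%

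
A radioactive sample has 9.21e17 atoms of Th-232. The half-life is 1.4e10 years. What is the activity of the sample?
A = λN = 4.56e7 decays/year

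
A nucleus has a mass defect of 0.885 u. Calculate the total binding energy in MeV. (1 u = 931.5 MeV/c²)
B.E. = Δm × 931.5 = 824.4 MeV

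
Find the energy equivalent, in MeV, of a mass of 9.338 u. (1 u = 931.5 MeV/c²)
E = mc² = 8698 MeV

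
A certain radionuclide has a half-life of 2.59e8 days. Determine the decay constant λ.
λ = ln(2)/t½ = 2.676e-9 day⁻¹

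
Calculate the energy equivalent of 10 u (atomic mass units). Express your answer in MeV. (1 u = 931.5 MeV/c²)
E = mc² = 9315 MeV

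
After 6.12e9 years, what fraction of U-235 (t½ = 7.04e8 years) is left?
N/N₀ = (1/2)^(t/t½) = 0.002416 = 0.242%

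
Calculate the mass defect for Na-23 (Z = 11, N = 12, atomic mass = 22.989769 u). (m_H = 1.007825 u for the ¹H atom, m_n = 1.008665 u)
Δm = Z·m_H + N·m_n − M = 0.2003 u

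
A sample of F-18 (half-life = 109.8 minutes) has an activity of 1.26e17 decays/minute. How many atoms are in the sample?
N = A/λ = 1.996e19 atoms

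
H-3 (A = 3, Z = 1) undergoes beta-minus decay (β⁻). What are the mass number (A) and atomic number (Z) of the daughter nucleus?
Daughter: A = 3, Z = 2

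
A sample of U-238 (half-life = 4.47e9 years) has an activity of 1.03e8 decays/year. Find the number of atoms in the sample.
N = A/λ = 6.642e17 atoms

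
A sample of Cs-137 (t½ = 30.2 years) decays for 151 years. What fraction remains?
N/N₀ = (1/2)^(t/t½) = 0.03125 = 3.12%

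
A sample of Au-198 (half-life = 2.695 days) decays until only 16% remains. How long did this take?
t = t½ × log₂(N₀/N) = 7.125 days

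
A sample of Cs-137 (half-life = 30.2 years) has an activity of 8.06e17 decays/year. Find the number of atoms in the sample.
N = A/λ = 3.512e19 atoms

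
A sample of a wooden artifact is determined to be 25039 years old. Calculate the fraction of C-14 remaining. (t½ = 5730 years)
N/N₀ = (1/2)^(t/t½) = 0.04837 = 4.84%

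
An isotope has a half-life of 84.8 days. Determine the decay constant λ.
λ = ln(2)/t½ = 0.008174 day⁻¹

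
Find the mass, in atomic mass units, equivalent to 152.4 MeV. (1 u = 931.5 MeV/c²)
m = E/c² = 0.1636 u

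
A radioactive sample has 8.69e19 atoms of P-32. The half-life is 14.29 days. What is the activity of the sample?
A = λN = 4.215e18 decays/day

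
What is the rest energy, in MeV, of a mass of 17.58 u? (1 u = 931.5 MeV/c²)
E = mc² = 16380 MeV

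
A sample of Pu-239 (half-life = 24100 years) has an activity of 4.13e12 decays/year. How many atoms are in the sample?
N = A/λ = 1.436e17 atoms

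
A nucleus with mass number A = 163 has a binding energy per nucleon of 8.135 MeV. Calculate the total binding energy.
B.E. = 8.135 × 163 = 1326 MeV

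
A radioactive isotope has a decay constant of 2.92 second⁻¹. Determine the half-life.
t½ = ln(2)/λ = 0.2374 seconds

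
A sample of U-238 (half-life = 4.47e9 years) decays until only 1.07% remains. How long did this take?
t = t½ × log₂(N₀/N) = 2.926e10 years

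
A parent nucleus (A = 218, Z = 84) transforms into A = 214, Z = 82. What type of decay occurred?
ΔA = -4, ΔZ = -2 ⇒ alpha decay (α)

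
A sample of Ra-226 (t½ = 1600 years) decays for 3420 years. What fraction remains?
N/N₀ = (1/2)^(t/t½) = 0.2273 = 22.7%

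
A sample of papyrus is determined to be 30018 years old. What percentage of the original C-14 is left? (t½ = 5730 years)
N/N₀ = (1/2)^(t/t½) = 0.02648 = 2.65%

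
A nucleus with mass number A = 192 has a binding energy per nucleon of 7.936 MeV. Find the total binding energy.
B.E. = 7.936 × 192 = 1524 MeV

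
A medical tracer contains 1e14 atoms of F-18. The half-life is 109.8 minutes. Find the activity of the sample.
A = λN = 6.313e11 decays/minute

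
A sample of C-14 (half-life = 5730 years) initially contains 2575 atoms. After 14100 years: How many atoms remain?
N = N₀(1/2)^(t/t½) = 467.8 atoms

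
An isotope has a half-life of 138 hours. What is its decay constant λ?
λ = ln(2)/t½ = 0.005023 hour⁻¹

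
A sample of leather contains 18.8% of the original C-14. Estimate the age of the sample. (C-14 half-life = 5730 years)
Age = t½ × log₂(1/ratio) = 13820 years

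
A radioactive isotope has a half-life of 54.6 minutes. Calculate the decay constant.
λ = ln(2)/t½ = 0.0127 minute⁻¹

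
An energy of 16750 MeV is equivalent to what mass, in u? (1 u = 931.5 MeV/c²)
m = E/c² = 17.98 u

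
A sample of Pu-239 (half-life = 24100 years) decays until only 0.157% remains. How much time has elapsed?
t = t½ × log₂(N₀/N) = 2.245e5 years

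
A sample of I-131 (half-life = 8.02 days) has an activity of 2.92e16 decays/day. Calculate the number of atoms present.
N = A/λ = 3.379e17 atoms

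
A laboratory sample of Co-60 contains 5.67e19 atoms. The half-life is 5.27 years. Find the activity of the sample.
A = λN = 7.458e18 decays/year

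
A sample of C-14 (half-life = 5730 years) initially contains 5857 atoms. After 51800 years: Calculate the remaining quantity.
N = N₀(1/2)^(t/t½) = 11.13 atoms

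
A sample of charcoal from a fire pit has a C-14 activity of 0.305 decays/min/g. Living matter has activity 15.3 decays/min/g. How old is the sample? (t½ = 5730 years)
Age = t½ × log₂(A₀/A) = 32370 years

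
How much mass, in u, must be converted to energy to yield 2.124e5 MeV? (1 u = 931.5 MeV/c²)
m = E/c² = 228 u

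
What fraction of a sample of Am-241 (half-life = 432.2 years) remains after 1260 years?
N/N₀ = (1/2)^(t/t½) = 0.1326 = 13.3%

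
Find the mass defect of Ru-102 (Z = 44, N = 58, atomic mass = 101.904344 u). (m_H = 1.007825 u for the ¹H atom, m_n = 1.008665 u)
Δm = Z·m_H + N·m_n − M = 0.9425 u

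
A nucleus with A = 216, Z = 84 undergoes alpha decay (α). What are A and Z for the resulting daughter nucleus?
Daughter: A = 212, Z = 82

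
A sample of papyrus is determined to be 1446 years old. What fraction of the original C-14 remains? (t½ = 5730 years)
N/N₀ = (1/2)^(t/t½) = 0.8395 = 84%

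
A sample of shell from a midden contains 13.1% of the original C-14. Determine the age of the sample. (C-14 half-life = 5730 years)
Age = t½ × log₂(1/ratio) = 16800 years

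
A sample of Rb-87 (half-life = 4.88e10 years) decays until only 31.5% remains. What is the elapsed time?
t = t½ × log₂(N₀/N) = 8.133e10 years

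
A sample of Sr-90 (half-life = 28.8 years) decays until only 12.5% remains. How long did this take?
t = t½ × log₂(N₀/N) = 86.4 years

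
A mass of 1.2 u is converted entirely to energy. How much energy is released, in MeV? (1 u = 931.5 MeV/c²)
E = mc² = 1118 MeV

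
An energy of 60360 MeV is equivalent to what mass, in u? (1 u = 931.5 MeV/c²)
m = E/c² = 64.8 u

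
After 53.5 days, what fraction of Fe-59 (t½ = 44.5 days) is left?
N/N₀ = (1/2)^(t/t½) = 0.4346 = 43.5%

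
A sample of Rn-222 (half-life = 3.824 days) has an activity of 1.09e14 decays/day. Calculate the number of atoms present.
N = A/λ = 6.013e14 atoms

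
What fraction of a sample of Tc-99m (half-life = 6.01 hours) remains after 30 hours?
N/N₀ = (1/2)^(t/t½) = 0.03143 = 3.14%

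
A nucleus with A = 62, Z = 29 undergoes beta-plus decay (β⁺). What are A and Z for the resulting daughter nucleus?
Daughter: A = 62, Z = 28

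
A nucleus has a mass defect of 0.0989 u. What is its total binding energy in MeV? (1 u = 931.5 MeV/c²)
B.E. = Δm × 931.5 = 92.13 MeV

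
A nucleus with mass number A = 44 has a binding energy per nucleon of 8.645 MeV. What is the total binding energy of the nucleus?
B.E. = 8.645 × 44 = 380.4 MeV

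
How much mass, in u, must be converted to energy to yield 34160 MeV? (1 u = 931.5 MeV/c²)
m = E/c² = 36.67 u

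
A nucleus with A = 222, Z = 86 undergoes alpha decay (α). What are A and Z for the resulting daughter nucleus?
Daughter: A = 218, Z = 84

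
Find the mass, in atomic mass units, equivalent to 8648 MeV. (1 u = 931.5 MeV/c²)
m = E/c² = 9.284 u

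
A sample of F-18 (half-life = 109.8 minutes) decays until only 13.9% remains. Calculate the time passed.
t = t½ × log₂(N₀/N) = 312.6 minutes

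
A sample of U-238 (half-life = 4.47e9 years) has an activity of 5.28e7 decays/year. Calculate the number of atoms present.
N = A/λ = 3.405e17 atoms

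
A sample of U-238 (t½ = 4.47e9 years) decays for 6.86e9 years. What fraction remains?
N/N₀ = (1/2)^(t/t½) = 0.3452 = 34.5%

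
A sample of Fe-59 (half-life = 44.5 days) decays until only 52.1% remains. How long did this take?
t = t½ × log₂(N₀/N) = 41.86 days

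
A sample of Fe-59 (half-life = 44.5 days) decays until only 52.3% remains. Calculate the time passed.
t = t½ × log₂(N₀/N) = 41.61 days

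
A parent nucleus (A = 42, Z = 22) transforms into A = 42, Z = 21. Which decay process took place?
ΔA = 0, ΔZ = -1 ⇒ beta-plus decay (β⁺) or electron capture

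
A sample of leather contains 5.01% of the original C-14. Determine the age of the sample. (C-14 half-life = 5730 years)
Age = t½ × log₂(1/ratio) = 24750 years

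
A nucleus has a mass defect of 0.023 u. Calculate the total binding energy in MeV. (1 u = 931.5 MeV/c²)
B.E. = Δm × 931.5 = 21.42 MeV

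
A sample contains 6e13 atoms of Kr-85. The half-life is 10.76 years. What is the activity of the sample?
A = λN = 3.865e12 decays/year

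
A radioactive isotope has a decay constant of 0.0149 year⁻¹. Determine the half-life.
t½ = ln(2)/λ = 46.52 years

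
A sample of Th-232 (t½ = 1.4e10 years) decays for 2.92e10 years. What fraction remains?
N/N₀ = (1/2)^(t/t½) = 0.2356 = 23.6%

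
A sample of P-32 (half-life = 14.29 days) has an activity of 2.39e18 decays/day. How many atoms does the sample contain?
N = A/λ = 4.927e19 atoms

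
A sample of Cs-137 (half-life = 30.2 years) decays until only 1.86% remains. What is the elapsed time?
t = t½ × log₂(N₀/N) = 173.6 years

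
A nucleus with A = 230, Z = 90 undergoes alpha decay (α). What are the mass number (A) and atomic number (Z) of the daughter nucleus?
Daughter: A = 226, Z = 88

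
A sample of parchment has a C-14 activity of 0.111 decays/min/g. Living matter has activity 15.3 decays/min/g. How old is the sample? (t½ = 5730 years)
Age = t½ × log₂(A₀/A) = 40720 years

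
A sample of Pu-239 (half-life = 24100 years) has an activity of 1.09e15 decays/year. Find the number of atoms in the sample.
N = A/λ = 3.79e19 atoms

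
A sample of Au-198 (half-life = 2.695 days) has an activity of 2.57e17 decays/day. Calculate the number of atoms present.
N = A/λ = 9.992e17 atoms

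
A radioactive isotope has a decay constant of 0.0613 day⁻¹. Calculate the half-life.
t½ = ln(2)/λ = 11.31 days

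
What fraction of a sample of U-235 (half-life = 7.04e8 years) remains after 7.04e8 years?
N/N₀ = (1/2)^(t/t½) = 0.5 = 50%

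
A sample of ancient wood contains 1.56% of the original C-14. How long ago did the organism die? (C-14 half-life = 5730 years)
Age = t½ × log₂(1/ratio) = 34390 years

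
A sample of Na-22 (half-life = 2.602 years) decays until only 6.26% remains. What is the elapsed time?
t = t½ × log₂(N₀/N) = 10.4 years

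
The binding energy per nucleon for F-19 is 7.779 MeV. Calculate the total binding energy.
B.E. = 7.779 × 19 = 147.8 MeV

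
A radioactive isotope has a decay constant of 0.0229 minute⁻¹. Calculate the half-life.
t½ = ln(2)/λ = 30.27 minutes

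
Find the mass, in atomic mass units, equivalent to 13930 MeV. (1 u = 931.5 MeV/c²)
m = E/c² = 14.95 u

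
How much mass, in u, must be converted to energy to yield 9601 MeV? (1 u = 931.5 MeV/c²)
m = E/c² = 10.31 u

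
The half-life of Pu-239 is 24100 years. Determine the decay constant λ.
λ = ln(2)/t½ = 2.876e-5 year⁻¹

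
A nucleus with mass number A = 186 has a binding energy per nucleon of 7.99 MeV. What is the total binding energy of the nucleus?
B.E. = 7.99 × 186 = 1486 MeV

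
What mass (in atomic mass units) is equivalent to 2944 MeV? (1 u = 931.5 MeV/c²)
m = E/c² = 3.16 u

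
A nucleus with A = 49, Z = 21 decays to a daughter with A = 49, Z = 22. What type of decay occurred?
ΔA = 0, ΔZ = +1 ⇒ beta-minus decay (β⁻)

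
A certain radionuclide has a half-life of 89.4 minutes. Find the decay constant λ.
λ = ln(2)/t½ = 0.007753 minute⁻¹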